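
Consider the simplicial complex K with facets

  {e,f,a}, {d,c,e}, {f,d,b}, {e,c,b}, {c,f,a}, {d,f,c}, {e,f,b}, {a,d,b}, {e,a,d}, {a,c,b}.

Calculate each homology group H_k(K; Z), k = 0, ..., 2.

Order the vertices as a < b < c < d < e < f. Listing each simplex with vertices in this order, K has dimension 2 with simplices:

  0-simplices (6): a, b, c, d, e, f
  1-simplices (15): ab, ac, ad, ae, af, bc, bd, be, bf, cd, ce, cf, de, df, ef
  2-simplices (10): abc, abd, acf, ade, aef, bce, bdf, bef, cde, cdf

so the chain groups are C_0 ≅ Z^6, C_1 ≅ Z^15, C_2 ≅ Z^10.

Boundary ∂_1: C_1 → C_0 maps an edge to its endpoints' difference, ∂[p,q] = q − p. For instance
  ∂cd = d − c.
The resulting 6×15 matrix has rank 5, and its Smith normal form has invariant factors (1,1,1,1,1).

∂_2: C_2 → C_1 maps a triangle to the signed sum of its edges. For instance
  ∂bef = ef − bf + be,
  ∂ade = de − ae + ad.
This gives a 15×10 integer matrix of rank 10; reducing to Smith normal form yields diagonal entries (1,1,1,1,1,1,1,1,1,2).

Reading off H_k = ker ∂_k / im ∂_{k+1}:

  H_0: rank C_0 − rank ∂_1 = 6 − 5 = 1, and the invariant factors of ∂_1 are all 1, so H_0 = Z.
  H_1: rank ker ∂_1 − rank ∂_2 = (15 − 5) − 10 = 0, and ∂_2 has invariant factor 2 > 1, so H_1 = Z/2.
  H_2: rank ker ∂_2 − rank ∂_3 = (10 − 10) − 0 = 0, and there is no ∂_3, so H_2 = 0.

H_0 ≅ Z,  H_1 ≅ Z/2,  H_2 = 0.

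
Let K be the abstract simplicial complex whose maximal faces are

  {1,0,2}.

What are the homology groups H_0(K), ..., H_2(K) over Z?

Take the total order 0 < 1 < 2 on the vertex set. Then K (dimension 2) consists of the simplices:

  0-simplices (3): [0], [1], [2]
  1-simplices (3): [0,1], [0,2], [1,2]
  2-simplices (1): [0,1,2]

so the chain groups are C_0 ≅ Z^3, C_1 ≅ Z^3, C_2 ≅ Z^1.

∂_1: C_1 → C_0 maps an edge to its endpoints' difference, ∂[p,q] = q − p. For instance
  ∂[1,2] = [2] − [1].
As a 3×3 matrix over Z this has rank 2, with invariant factors (1,1).

∂_2: C_2 → C_1 sends each 2-simplex [p,q,r] to [q,r] − [p,r] + [p,q]. For instance
  ∂[0,1,2] = [1,2] − [0,2] + [0,1].
As a 3×1 matrix over Z this has rank 1, with invariant factors (1).

Now H_k = ker ∂_k / im ∂_{k+1}, so:

  H_0: rank C_0 − rank ∂_1 = 3 − 2 = 1, and the invariant factors of ∂_1 are all 1, so H_0 ≅ Z.
  H_1: rank ker ∂_1 − rank ∂_2 = (3 − 2) − 1 = 0, and the invariant factors of ∂_2 are all 1, so H_1 ≅ 0.
  H_2: rank ker ∂_2 − rank ∂_3 = (1 − 1) − 0 = 0, and there is no ∂_3, so H_2 ≅ 0.

H_0 = Z,  H_1 = 0,  H_2 = 0.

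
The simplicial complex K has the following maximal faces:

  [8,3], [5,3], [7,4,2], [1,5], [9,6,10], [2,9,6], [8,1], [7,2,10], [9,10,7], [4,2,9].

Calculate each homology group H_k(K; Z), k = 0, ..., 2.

K has 10 vertices, 16 edges, 6 triangles.
rank ∂_0 = 0, rank ∂_1 = 8 ⇒ b_0 = 10 − 0 − 8 = 2; all invariant factors of ∂_1 are 1 so no torsion. So H_0 ≅ Z^2.
rank ∂_1 = 8, rank ∂_2 = 6 ⇒ b_1 = 16 − 8 − 6 = 2; all invariant factors of ∂_2 are 1 so no torsion. So H_1 ≅ Z^2.
rank ∂_2 = 6, rank ∂_3 = 0 ⇒ b_2 = 6 − 6 − 0 = 0. So H_2 ≅ 0.

H_0 = Z^2,  H_1 = Z^2,  H_2 = 0.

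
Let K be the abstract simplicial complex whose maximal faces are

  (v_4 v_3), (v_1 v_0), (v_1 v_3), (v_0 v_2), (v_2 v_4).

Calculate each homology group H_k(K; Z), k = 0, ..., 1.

H_0 ≅ Z,  H_1 ≅ Z.

We work with the vertex ordering v_0 < v_1 < v_2 < v_3 < v_4. The simplices of K, each written with vertices in increasing order, are:

  0-simplices (5): [v_0], [v_1], [v_2], [v_3], [v_4]
  1-simplices (5): [v_0,v_1], [v_0,v_2], [v_1,v_3], [v_2,v_4], [v_3,v_4]

so the chain groups are C_0 ≅ Z^5, C_1 ≅ Z^5.

Boundary ∂_1: C_1 → C_0 sends each edge [p,q] (with p < q) to q − p.
This gives a 5×5 integer matrix of rank 4; reducing to Smith normal form yields diagonal entries (1,1,1,1).

From H_k ≅ ker(∂_k) / im(∂_{k+1}) we obtain:

  H_0: rank C_0 − rank ∂_1 = 5 − 4 = 1, and the invariant factors of ∂_1 are all 1, so H_0 = Z.
  H_1: rank ker ∂_1 − rank ∂_2 = (5 − 4) − 0 = 1, and there is no ∂_2, so H_1 = Z.

As a check, the Euler characteristic is 5 − 5 = 0, which agrees with 1 − 1 = 0.
(K is a triangulation of the circle S^1.)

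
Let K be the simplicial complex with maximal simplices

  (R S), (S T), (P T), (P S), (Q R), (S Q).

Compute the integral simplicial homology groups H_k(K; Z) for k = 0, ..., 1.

We work with the vertex ordering P < Q < R < S < T. The simplices of K, each written with vertices in increasing order, are:

  0-simplices (5): P, Q, R, S, T
  1-simplices (6): PS, PT, QR, QS, RS, ST

Hence C_0 ≅ Z^5, C_1 ≅ Z^6.

Boundary ∂_1: C_1 → C_0 sends each edge [p,q] (with p < q) to q − p.
As a 5×6 matrix over Z this has rank 4, with invariant factors (1,1,1,1).

Computing H_k = (kernel of ∂_k) / (image of ∂_{k+1}):

  H_0: rank C_0 − rank ∂_1 = 5 − 4 = 1, and the invariant factors of ∂_1 are all 1, so H_0 = Z.
  H_1: rank ker ∂_1 − rank ∂_2 = (6 − 4) − 0 = 2, and there is no ∂_2, so H_1 = Z^2.

(K is a triangulation of a wedge of 2 circles.)

H_0 = Z,  H_1 = Z^2.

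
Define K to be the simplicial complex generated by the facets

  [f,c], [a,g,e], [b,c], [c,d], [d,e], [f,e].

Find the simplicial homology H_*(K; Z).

H_0 = Z,  H_1 = Z,  H_2 = 0.

Take the total order a < b < c < d < e < f < g on the vertex set. Then K (dimension 2) consists of the simplices:

  0-simplices (7): a, b, c, d, e, f, g
  1-simplices (8): ae, ag, bc, cd, cf, de, ef, eg
  2-simplices (1): aeg

so the chain groups are C_0 ≅ Z^7, C_1 ≅ Z^8, C_2 ≅ Z^1.

The boundary map ∂_1: C_1 → C_0 is given by ∂[p,q] = [q] − [p].
This gives a 7×8 integer matrix of rank 6; reducing to Smith normal form yields diagonal entries (1,1,1,1,1,1).

Boundary ∂_2: C_2 → C_1 maps a triangle to the signed sum of its edges. For instance
  ∂aeg = eg − ag + ae.
This gives a 8×1 integer matrix of rank 1; reducing to Smith normal form yields diagonal entries (1).

Now H_k = ker ∂_k / im ∂_{k+1}, so:

  H_0: rank C_0 − rank ∂_1 = 7 − 6 = 1, and the invariant factors of ∂_1 are all 1, so H_0 = Z.
  H_1: rank ker ∂_1 − rank ∂_2 = (8 − 6) − 1 = 1, and the invariant factors of ∂_2 are all 1, so H_1 = Z.
  H_2: rank ker ∂_2 − rank ∂_3 = (1 − 1) − 0 = 0, and there is no ∂_3, so H_2 = 0.

As a check, the Euler characteristic is 7 − 8 + 1 = 0, which agrees with 1 − 1 + 0 = 0.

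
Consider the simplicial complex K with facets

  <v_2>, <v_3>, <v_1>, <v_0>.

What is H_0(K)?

H_0 ≅ Z^4.

Take the total order v_0 < v_1 < v_2 < v_3 on the vertex set. Then K (dimension 0) consists of the simplices:

  0-simplices (4): [v_0], [v_1], [v_2], [v_3]

Hence C_0 ≅ Z^4.

Computing H_k = (kernel of ∂_k) / (image of ∂_{k+1}):

  H_0: rank C_0 − rank ∂_1 = 4 − 0 = 4, and there is no ∂_1, so H_0 ≅ Z^4.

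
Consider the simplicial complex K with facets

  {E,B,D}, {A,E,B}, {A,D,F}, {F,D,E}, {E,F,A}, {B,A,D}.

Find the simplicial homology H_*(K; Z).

H_0 = Z,  H_1 = 0,  H_2 = Z.

Fix the vertex order A < B < D < E < F and write every simplex with vertices in increasing order. Then dim K = 2 and the simplices of K are:

  0-simplices (5): A, B, D, E, F
  1-simplices (9): AB, AD, AE, AF, BD, BE, DE, DF, EF
  2-simplices (6): ABD, ABE, ADF, AEF, BDE, DEF

so the chain groups are C_0 ≅ Z^5, C_1 ≅ Z^9, C_2 ≅ Z^6.

Boundary ∂_1: C_1 → C_0 sends each edge [p,q] (with p < q) to q − p. For instance
  ∂DE = E − D.
The 5×9 boundary matrix has rank 4 and Smith normal form diag(1,1,1,1).

∂_2: C_2 → C_1 acts by ∂[p,q,r] = [q,r] − [p,r] + [p,q]. For instance
  ∂ABD = BD − AD + AB,
  ∂DEF = EF − DF + DE.
The 9×6 boundary matrix has rank 5 and Smith normal form diag(1,1,1,1,1).

Reading off H_k = ker ∂_k / im ∂_{k+1}:

  H_0: rank C_0 − rank ∂_1 = 5 − 4 = 1, and the invariant factors of ∂_1 are all 1, so H_0 ≅ Z.
  H_1: rank ker ∂_1 − rank ∂_2 = (9 − 4) − 5 = 0, and the invariant factors of ∂_2 are all 1, so H_1 ≅ 0.
  H_2: rank ker ∂_2 − rank ∂_3 = (6 − 5) − 0 = 1, and there is no ∂_3, so H_2 ≅ Z.

As a check, the Euler characteristic is 5 − 9 + 6 = 2, which agrees with 1 − 0 + 1 = 2.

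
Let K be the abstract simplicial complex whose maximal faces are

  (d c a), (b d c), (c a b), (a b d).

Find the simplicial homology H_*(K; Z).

H_0 ≅ Z,  H_1 = 0,  H_2 ≅ Z.

K has 4 vertices, 6 edges, 4 triangles.
rank ∂_0 = 0, rank ∂_1 = 3 ⇒ b_0 = 4 − 0 − 3 = 1; all invariant factors of ∂_1 are 1 so no torsion. So H_0 = Z.
rank ∂_1 = 3, rank ∂_2 = 3 ⇒ b_1 = 6 − 3 − 3 = 0; all invariant factors of ∂_2 are 1 so no torsion. So H_1 = 0.
rank ∂_2 = 3, rank ∂_3 = 0 ⇒ b_2 = 4 − 3 − 0 = 1. So H_2 = Z.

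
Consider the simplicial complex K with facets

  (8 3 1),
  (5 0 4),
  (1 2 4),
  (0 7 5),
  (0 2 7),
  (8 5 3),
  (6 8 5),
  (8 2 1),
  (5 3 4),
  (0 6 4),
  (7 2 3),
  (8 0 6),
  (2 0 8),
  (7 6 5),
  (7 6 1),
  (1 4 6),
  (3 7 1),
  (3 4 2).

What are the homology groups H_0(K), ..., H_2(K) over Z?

H_0 ≅ Z,  H_1 ≅ Z × Z/2,  H_2 = 0.

K has 9 vertices, 27 edges, 18 triangles.
rank ∂_0 = 0, rank ∂_1 = 8 ⇒ b_0 = 9 − 0 − 8 = 1; all invariant factors of ∂_1 are 1 so no torsion. So H_0 = Z.
rank ∂_1 = 8, rank ∂_2 = 18 ⇒ b_1 = 27 − 8 − 18 = 1; ∂_2 has invariant factor(s) [2] giving torsion. So H_1 = Z × Z/2.
rank ∂_2 = 18, rank ∂_3 = 0 ⇒ b_2 = 18 − 18 − 0 = 0. So H_2 = 0.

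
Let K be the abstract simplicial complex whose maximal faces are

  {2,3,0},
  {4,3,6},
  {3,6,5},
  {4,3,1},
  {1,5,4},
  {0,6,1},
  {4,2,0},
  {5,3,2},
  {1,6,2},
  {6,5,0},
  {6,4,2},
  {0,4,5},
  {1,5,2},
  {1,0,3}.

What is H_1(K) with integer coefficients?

Fix the vertex order 0 < 1 < 2 < 3 < 4 < 5 < 6 and write every simplex with vertices in increasing order. Then dim K = 2 and the simplices of K are:

  0-simplices (7): [0], [1], [2], [3], [4], [5], [6]
  1-simplices (21): [0,1], [0,2], [0,3], [0,4], [0,5], [0,6], [1,2], [1,3], [1,4], [1,5], [1,6], [2,3], [2,4], [2,5], [2,6], [3,4], [3,5], [3,6], [4,5], [4,6], [5,6]
  2-simplices (14): [0,1,3], [0,1,6], [0,2,3], [0,2,4], [0,4,5], [0,5,6], [1,2,5], [1,2,6], [1,3,4], [1,4,5], [2,3,5], [2,4,6], [3,4,6], [3,5,6]

so the chain groups are C_0 ≅ Z^7, C_1 ≅ Z^21, C_2 ≅ Z^14.

The boundary map ∂_1: C_1 → C_0 maps an edge to its endpoints' difference, ∂[p,q] = q − p. For instance
  ∂[3,6] = [6] − [3].
As a 7×21 matrix over Z this has rank 6, with invariant factors (1,1,1,1,1,1).

The boundary map ∂_2: C_2 → C_1 maps a triangle to the signed sum of its edges. For instance
  ∂[1,2,5] = [2,5] − [1,5] + [1,2],
  ∂[3,5,6] = [5,6] − [3,6] + [3,5].
The 21×14 boundary matrix has rank 13 and Smith normal form diag(1,1,1,1,1,1,1,1,1,1,1,1,1).

Computing H_k = (kernel of ∂_k) / (image of ∂_{k+1}):

  H_1: rank ker ∂_1 − rank ∂_2 = (21 − 6) − 13 = 2, and the invariant factors of ∂_2 are all 1, so H_1 ≅ Z^2.

H_1 ≅ Z^2.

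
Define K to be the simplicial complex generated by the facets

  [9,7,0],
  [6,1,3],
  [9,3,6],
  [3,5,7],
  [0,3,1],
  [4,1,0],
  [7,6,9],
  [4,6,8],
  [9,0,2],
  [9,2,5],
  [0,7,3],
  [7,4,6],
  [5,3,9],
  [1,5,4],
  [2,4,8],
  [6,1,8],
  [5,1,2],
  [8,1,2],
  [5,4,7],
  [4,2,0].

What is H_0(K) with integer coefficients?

Take the total order 0 < 1 < 2 < 3 < 4 < 5 < 6 < 7 < 8 < 9 on the vertex set. Then K (dimension 2) consists of the simplices:

  0-simplices (10): [0], [1], [2], [3], [4], [5], [6], [7], [8], [9]
  1-simplices (30): (30 of them)
  2-simplices (20): (20 of them)

giving chain groups C_0 ≅ Z^10, C_1 ≅ Z^30, C_2 ≅ Z^20.

Boundary ∂_1: C_1 → C_0 sends each edge [p,q] (with p < q) to q − p.
As a 10×30 matrix over Z this has rank 9, with invariant factors (1,1,1,1,1,1,1,1,1).

∂_2: C_2 → C_1 acts by ∂[p,q,r] = [q,r] − [p,r] + [p,q]. For instance
  ∂[0,2,9] = [2,9] − [0,9] + [0,2],
  ∂[1,3,6] = [3,6] − [1,6] + [1,3].
This gives a 30×20 integer matrix of rank 20; reducing to Smith normal form yields diagonal entries (1,1,1,1,1,1,1,1,1,1,1,1,1,1,1,1,1,1,1,2).

Reading off H_k = ker ∂_k / im ∂_{k+1}:

  H_0: rank C_0 − rank ∂_1 = 10 − 9 = 1, and the invariant factors of ∂_1 are all 1, so H_0 = Z.

(K is a triangulation of the Klein bottle.)

H_0 ≅ Z.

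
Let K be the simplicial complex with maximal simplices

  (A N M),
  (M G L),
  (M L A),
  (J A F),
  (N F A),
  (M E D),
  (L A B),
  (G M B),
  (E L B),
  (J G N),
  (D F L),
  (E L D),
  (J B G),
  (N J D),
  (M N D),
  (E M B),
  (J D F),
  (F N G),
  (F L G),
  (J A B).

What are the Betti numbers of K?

We work with the vertex ordering A < B < D < E < F < G < J < L < M < N. The simplices of K, each written with vertices in increasing order, are:

  0-simplices (10): A, B, D, E, F, G, J, L, M, N
  1-simplices (30): AB, AF, AJ, AL, AM, AN, BE, BG, BJ, BL, BM, DE, DF, DJ, DL, DM, DN, EL, EM, FG, FJ, FL, FN, GJ, GL, GM, GN, JN, LM, MN
  2-simplices (20): ABJ, ABL, AFJ, AFN, ALM, AMN, BEL, BEM, BGJ, BGM, DEL, DEM, DFJ, DFL, DJN, DMN, FGL, FGN, GJN, GLM

so the chain groups are C_0 ≅ Z^10, C_1 ≅ Z^30, C_2 ≅ Z^20.

∂_1: C_1 → C_0 maps an edge to its endpoints' difference, ∂[p,q] = q − p. For instance
  ∂GN = N − G.
As a 10×30 matrix over Z this has rank 9, with invariant factors (1,1,1,1,1,1,1,1,1).

∂_2: C_2 → C_1 acts by ∂[p,q,r] = [q,r] − [p,r] + [p,q]. For instance
  ∂DEM = EM − DM + DE,
  ∂DMN = MN − DN + DM.
The resulting 30×20 matrix has rank 20, and its Smith normal form has invariant factors (1,1,1,1,1,1,1,1,1,1,1,1,1,1,1,1,1,1,1,2).

From H_k ≅ ker(∂_k) / im(∂_{k+1}) we obtain:

  H_0: rank C_0 − rank ∂_1 = 10 − 9 = 1, and the invariant factors of ∂_1 are all 1, so H_0 = Z.
  H_1: rank ker ∂_1 − rank ∂_2 = (30 − 9) − 20 = 1, and ∂_2 has invariant factor 2 > 1, so H_1 = Z ⊕ Z/2Z.
  H_2: rank ker ∂_2 − rank ∂_3 = (20 − 20) − 0 = 0, and there is no ∂_3, so H_2 = 0.

Hence the Betti numbers are b_0 = 1, b_1 = 1, b_2 = 0.

b_0 = 1, b_1 = 1, b_2 = 0.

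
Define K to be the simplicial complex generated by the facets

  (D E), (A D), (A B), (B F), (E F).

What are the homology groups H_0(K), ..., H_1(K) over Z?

H_0 ≅ Z,  H_1 ≅ Z.

Take the total order A < B < D < E < F on the vertex set. Then K (dimension 1) consists of the simplices:

  0-simplices (5): A, B, D, E, F
  1-simplices (5): AB, AD, BF, DE, EF

Hence C_0 ≅ Z^5, C_1 ≅ Z^5.

∂_1: C_1 → C_0 is given by ∂[p,q] = [q] − [p].
This gives a 5×5 integer matrix of rank 4; reducing to Smith normal form yields diagonal entries (1,1,1,1).

Computing H_k = (kernel of ∂_k) / (image of ∂_{k+1}):

  H_0: rank C_0 − rank ∂_1 = 5 − 4 = 1, and the invariant factors of ∂_1 are all 1, so H_0 ≅ Z.
  H_1: rank ker ∂_1 − rank ∂_2 = (5 − 4) − 0 = 1, and there is no ∂_2, so H_1 ≅ Z.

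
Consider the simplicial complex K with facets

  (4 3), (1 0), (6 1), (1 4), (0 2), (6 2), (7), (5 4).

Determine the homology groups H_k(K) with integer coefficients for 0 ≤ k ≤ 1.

Fix the vertex order 0 < 1 < 2 < 3 < 4 < 5 < 6 < 7 and write every simplex with vertices in increasing order. Then dim K = 1 and the simplices of K are:

  0-simplices (8): [0], [1], [2], [3], [4], [5], [6], [7]
  1-simplices (7): [0,1], [0,2], [1,4], [1,6], [2,6], [3,4], [4,5]

giving chain groups C_0 ≅ Z^8, C_1 ≅ Z^7.

Boundary ∂_1: C_1 → C_0 maps an edge to its endpoints' difference, ∂[p,q] = q − p. For instance
  ∂[4,5] = [5] − [4].
As a 8×7 matrix over Z this has rank 6, with invariant factors (1,1,1,1,1,1).

Computing H_k = (kernel of ∂_k) / (image of ∂_{k+1}):

  H_0: rank C_0 − rank ∂_1 = 8 − 6 = 2, and the invariant factors of ∂_1 are all 1, so H_0 ≅ Z^2.
  H_1: rank ker ∂_1 − rank ∂_2 = (7 − 6) − 0 = 1, and there is no ∂_2, so H_1 ≅ Z.

As a check, the Euler characteristic is 8 − 7 = 1, which agrees with 2 − 1 = 1.

H_0 ≅ Z^2,  H_1 ≅ Z.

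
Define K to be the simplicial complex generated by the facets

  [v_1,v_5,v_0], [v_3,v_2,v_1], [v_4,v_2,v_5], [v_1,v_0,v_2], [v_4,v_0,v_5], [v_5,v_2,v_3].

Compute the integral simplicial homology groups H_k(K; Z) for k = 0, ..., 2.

H_0 = Z,  H_1 = Z,  H_2 = 0.

Take the total order v_0 < v_1 < v_2 < v_3 < v_4 < v_5 on the vertex set. Then K (dimension 2) consists of the simplices:

  0-simplices (6): [v_0], [v_1], [v_2], [v_3], [v_4], [v_5]
  1-simplices (12): [v_0,v_1], [v_0,v_2], [v_0,v_4], [v_0,v_5], [v_1,v_2], [v_1,v_3], [v_1,v_5], [v_2,v_3], [v_2,v_4], [v_2,v_5], [v_3,v_5], [v_4,v_5]
  2-simplices (6): [v_0,v_1,v_2], [v_0,v_1,v_5], [v_0,v_4,v_5], [v_1,v_2,v_3], [v_2,v_3,v_5], [v_2,v_4,v_5]

Hence C_0 ≅ Z^6, C_1 ≅ Z^12, C_2 ≅ Z^6.

∂_1: C_1 → C_0 sends each edge [p,q] (with p < q) to q − p. For instance
  ∂[v_0,v_2] = [v_2] − [v_0].
As a 6×12 matrix over Z this has rank 5, with invariant factors (1,1,1,1,1).

The boundary map ∂_2: C_2 → C_1 acts by ∂[p,q,r] = [q,r] − [p,r] + [p,q]. For instance
  ∂[v_2,v_3,v_5] = [v_3,v_5] − [v_2,v_5] + [v_2,v_3],
  ∂[v_0,v_1,v_5] = [v_1,v_5] − [v_0,v_5] + [v_0,v_1].
The resulting 12×6 matrix has rank 6, and its Smith normal form has invariant factors (1,1,1,1,1,1).

Reading off H_k = ker ∂_k / im ∂_{k+1}:

  H_0: rank C_0 − rank ∂_1 = 6 − 5 = 1, and the invariant factors of ∂_1 are all 1, so H_0 = Z.
  H_1: rank ker ∂_1 − rank ∂_2 = (12 − 5) − 6 = 1, and the invariant factors of ∂_2 are all 1, so H_1 = Z.
  H_2: rank ker ∂_2 − rank ∂_3 = (6 − 6) − 0 = 0, and there is no ∂_3, so H_2 = 0.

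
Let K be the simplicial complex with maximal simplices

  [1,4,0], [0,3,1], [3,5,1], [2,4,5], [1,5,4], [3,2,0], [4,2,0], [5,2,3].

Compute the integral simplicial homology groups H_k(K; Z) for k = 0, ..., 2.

We work with the vertex ordering 0 < 1 < 2 < 3 < 4 < 5. The simplices of K, each written with vertices in increasing order, are:

  0-simplices (6): [0], [1], [2], [3], [4], [5]
  1-simplices (12): [0,1], [0,2], [0,3], [0,4], [1,3], [1,4], [1,5], [2,3], [2,4], [2,5], [3,5], [4,5]
  2-simplices (8): [0,1,3], [0,1,4], [0,2,3], [0,2,4], [1,3,5], [1,4,5], [2,3,5], [2,4,5]

so the chain groups are C_0 ≅ Z^6, C_1 ≅ Z^12, C_2 ≅ Z^8.

Boundary ∂_1: C_1 → C_0 maps an edge to its endpoints' difference, ∂[p,q] = q − p. For instance
  ∂[1,4] = [4] − [1].
The resulting 6×12 matrix has rank 5, and its Smith normal form has invariant factors (1,1,1,1,1).

Boundary ∂_2: C_2 → C_1 maps a triangle to the signed sum of its edges. For instance
  ∂[0,1,4] = [1,4] − [0,4] + [0,1],
  ∂[1,4,5] = [4,5] − [1,5] + [1,4].
The 12×8 boundary matrix has rank 7 and Smith normal form diag(1,1,1,1,1,1,1).

Now H_k = ker ∂_k / im ∂_{k+1}, so:

  H_0: rank C_0 − rank ∂_1 = 6 − 5 = 1, and the invariant factors of ∂_1 are all 1, so H_0 = Z.
  H_1: rank ker ∂_1 − rank ∂_2 = (12 − 5) − 7 = 0, and the invariant factors of ∂_2 are all 1, so H_1 = 0.
  H_2: rank ker ∂_2 − rank ∂_3 = (8 − 7) − 0 = 1, and there is no ∂_3, so H_2 = Z.

H_0 ≅ Z,  H_1 = 0,  H_2 ≅ Z.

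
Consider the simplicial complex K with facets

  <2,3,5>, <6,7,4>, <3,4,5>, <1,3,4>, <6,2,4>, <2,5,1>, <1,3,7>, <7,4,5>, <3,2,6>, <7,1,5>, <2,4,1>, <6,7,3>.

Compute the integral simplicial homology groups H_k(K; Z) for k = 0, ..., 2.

H_0 ≅ Z,  H_1 ≅ Z/2,  H_2 = 0.

Order the vertices as 1 < 2 < 3 < 4 < 5 < 6 < 7. Listing each simplex with vertices in this order, K has dimension 2 with simplices:

  0-simplices (7): [1], [2], [3], [4], [5], [6], [7]
  1-simplices (18): [1,2], [1,3], [1,4], [1,5], [1,7], [2,3], [2,4], [2,5], [2,6], [3,4], [3,5], [3,6], [3,7], [4,5], [4,6], [4,7], [5,7], [6,7]
  2-simplices (12): [1,2,4], [1,2,5], [1,3,4], [1,3,7], [1,5,7], [2,3,5], [2,3,6], [2,4,6], [3,4,5], [3,6,7], [4,5,7], [4,6,7]

giving chain groups C_0 ≅ Z^7, C_1 ≅ Z^18, C_2 ≅ Z^12.

The boundary map ∂_1: C_1 → C_0 is given by ∂[p,q] = [q] − [p]. For instance
  ∂[3,5] = [5] − [3].
The 7×18 boundary matrix has rank 6 and Smith normal form diag(1,1,1,1,1,1).

Boundary ∂_2: C_2 → C_1 acts by ∂[p,q,r] = [q,r] − [p,r] + [p,q]. For instance
  ∂[1,2,4] = [2,4] − [1,4] + [1,2],
  ∂[3,6,7] = [6,7] − [3,7] + [3,6].
The 18×12 boundary matrix has rank 12 and Smith normal form diag(1,1,1,1,1,1,1,1,1,1,1,2).

Computing H_k = (kernel of ∂_k) / (image of ∂_{k+1}):

  H_0: rank C_0 − rank ∂_1 = 7 − 6 = 1, and the invariant factors of ∂_1 are all 1, so H_0 ≅ Z.
  H_1: rank ker ∂_1 − rank ∂_2 = (18 − 6) − 12 = 0, and ∂_2 has invariant factor 2 > 1, so H_1 ≅ Z/2.
  H_2: rank ker ∂_2 − rank ∂_3 = (12 − 12) − 0 = 0, and there is no ∂_3, so H_2 ≅ 0.

As a check, the Euler characteristic is 7 − 18 + 12 = 1, which agrees with 1 − 0 + 0 = 1.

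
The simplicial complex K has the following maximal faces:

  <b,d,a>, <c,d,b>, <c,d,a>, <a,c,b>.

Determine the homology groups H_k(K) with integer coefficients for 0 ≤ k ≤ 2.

Order the vertices as a < b < c < d. Listing each simplex with vertices in this order, K has dimension 2 with simplices:

  0-simplices (4): a, b, c, d
  1-simplices (6): ab, ac, ad, bc, bd, cd
  2-simplices (4): abc, abd, acd, bcd

giving chain groups C_0 ≅ Z^4, C_1 ≅ Z^6, C_2 ≅ Z^4.

Boundary ∂_1: C_1 → C_0 maps an edge to its endpoints' difference, ∂[p,q] = q − p.
This gives a 4×6 integer matrix of rank 3; reducing to Smith normal form yields diagonal entries (1,1,1).

∂_2: C_2 → C_1 sends each 2-simplex [p,q,r] to [q,r] − [p,r] + [p,q]. For instance
  ∂acd = cd − ad + ac,
  ∂bcd = cd − bd + bc.
As a 6×4 matrix over Z this has rank 3, with invariant factors (1,1,1).

Computing H_k = (kernel of ∂_k) / (image of ∂_{k+1}):

  H_0: rank C_0 − rank ∂_1 = 4 − 3 = 1, and the invariant factors of ∂_1 are all 1, so H_0 = Z.
  H_1: rank ker ∂_1 − rank ∂_2 = (6 − 3) − 3 = 0, and the invariant factors of ∂_2 are all 1, so H_1 = 0.
  H_2: rank ker ∂_2 − rank ∂_3 = (4 − 3) − 0 = 1, and there is no ∂_3, so H_2 = Z.

As a check, the Euler characteristic is 4 − 6 + 4 = 2, which agrees with 1 − 0 + 1 = 2.

H_0 ≅ Z,  H_1 = 0,  H_2 ≅ Z.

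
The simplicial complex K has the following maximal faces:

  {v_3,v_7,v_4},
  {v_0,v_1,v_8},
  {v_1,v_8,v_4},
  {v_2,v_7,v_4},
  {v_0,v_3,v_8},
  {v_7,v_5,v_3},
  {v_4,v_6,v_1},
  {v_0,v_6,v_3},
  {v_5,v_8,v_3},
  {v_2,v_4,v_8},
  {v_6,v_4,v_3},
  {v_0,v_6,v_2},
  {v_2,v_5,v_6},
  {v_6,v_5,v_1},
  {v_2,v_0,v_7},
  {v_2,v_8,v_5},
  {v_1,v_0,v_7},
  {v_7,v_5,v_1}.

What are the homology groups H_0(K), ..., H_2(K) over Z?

Order the vertices as v_0 < v_1 < v_2 < v_3 < v_4 < v_5 < v_6 < v_7 < v_8. Listing each simplex with vertices in this order, K has dimension 2 with simplices:

  0-simplices (9): [v_0], [v_1], [v_2], [v_3], [v_4], [v_5], [v_6], [v_7], [v_8]
  1-simplices (27): (27 of them)
  2-simplices (18): (18 of them)

giving chain groups C_0 ≅ Z^9, C_1 ≅ Z^27, C_2 ≅ Z^18.

∂_1: C_1 → C_0 is given by ∂[p,q] = [q] − [p]. For instance
  ∂[v_1,v_6] = [v_6] − [v_1].
This gives a 9×27 integer matrix of rank 8; reducing to Smith normal form yields diagonal entries (1,1,1,1,1,1,1,1).

∂_2: C_2 → C_1 sends each 2-simplex [p,q,r] to [q,r] − [p,r] + [p,q]. For instance
  ∂[v_0,v_1,v_7] = [v_1,v_7] − [v_0,v_7] + [v_0,v_1],
  ∂[v_2,v_5,v_6] = [v_5,v_6] − [v_2,v_6] + [v_2,v_5].
The resulting 27×18 matrix has rank 17, and its Smith normal form has invariant factors (1,1,1,1,1,1,1,1,1,1,1,1,1,1,1,1,1).

Now H_k = ker ∂_k / im ∂_{k+1}, so:

  H_0: rank C_0 − rank ∂_1 = 9 − 8 = 1, and the invariant factors of ∂_1 are all 1, so H_0 ≅ Z.
  H_1: rank ker ∂_1 − rank ∂_2 = (27 − 8) − 17 = 2, and the invariant factors of ∂_2 are all 1, so H_1 ≅ Z^2.
  H_2: rank ker ∂_2 − rank ∂_3 = (18 − 17) − 0 = 1, and there is no ∂_3, so H_2 ≅ Z.

H_0 = Z,  H_1 = Z^2,  H_2 = Z.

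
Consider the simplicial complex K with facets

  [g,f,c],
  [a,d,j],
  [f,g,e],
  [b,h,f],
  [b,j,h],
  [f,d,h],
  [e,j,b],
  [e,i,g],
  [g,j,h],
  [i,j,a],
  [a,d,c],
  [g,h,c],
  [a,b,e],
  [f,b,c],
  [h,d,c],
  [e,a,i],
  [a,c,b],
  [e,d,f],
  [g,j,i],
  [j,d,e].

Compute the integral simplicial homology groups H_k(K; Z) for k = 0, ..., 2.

Order the vertices as a < b < c < d < e < f < g < h < i < j. Listing each simplex with vertices in this order, K has dimension 2 with simplices:

  0-simplices (10): a, b, c, d, e, f, g, h, i, j
  1-simplices (30): ab, ac, ad, ae, ai, aj, bc, be, bf, bh, bj, cd, cf, cg, ch, de, df, dh, dj, ef, eg, ei, ej, fg, fh, gh, gi, gj, hj, ij
  2-simplices (20): abc, abe, acd, adj, aei, aij, bcf, bej, bfh, bhj, cdh, cfg, cgh, def, dej, dfh, efg, egi, ghj, gij

so the chain groups are C_0 ≅ Z^10, C_1 ≅ Z^30, C_2 ≅ Z^20.

The boundary map ∂_1: C_1 → C_0 sends each edge [p,q] (with p < q) to q − p. For instance
  ∂fg = g − f.
This gives a 10×30 integer matrix of rank 9; reducing to Smith normal form yields diagonal entries (1,1,1,1,1,1,1,1,1).

Boundary ∂_2: C_2 → C_1 maps a triangle to the signed sum of its edges. For instance
  ∂cdh = dh − ch + cd,
  ∂dej = ej − dj + de.
As a 30×20 matrix over Z this has rank 20, with invariant factors (1,1,1,1,1,1,1,1,1,1,1,1,1,1,1,1,1,1,1,2).

Computing H_k = (kernel of ∂_k) / (image of ∂_{k+1}):

  H_0: rank C_0 − rank ∂_1 = 10 − 9 = 1, and the invariant factors of ∂_1 are all 1, so H_0 ≅ Z.
  H_1: rank ker ∂_1 − rank ∂_2 = (30 − 9) − 20 = 1, and ∂_2 has invariant factor 2 > 1, so H_1 ≅ Z ⊕ Z/2Z.
  H_2: rank ker ∂_2 − rank ∂_3 = (20 − 20) − 0 = 0, and there is no ∂_3, so H_2 ≅ 0.

As a check, the Euler characteristic is 10 − 30 + 20 = 0, which agrees with 1 − 1 + 0 = 0.

H_0 ≅ Z,  H_1 ≅ Z ⊕ Z/2Z,  H_2 = 0.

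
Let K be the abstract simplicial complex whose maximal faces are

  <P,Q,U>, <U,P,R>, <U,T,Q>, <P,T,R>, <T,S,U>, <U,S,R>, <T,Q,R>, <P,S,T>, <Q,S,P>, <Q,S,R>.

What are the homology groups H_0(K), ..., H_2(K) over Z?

H_0 = Z,  H_1 = Z/2,  H_2 = 0.

K has 6 vertices, 15 edges, 10 triangles.
rank ∂_0 = 0, rank ∂_1 = 5 ⇒ b_0 = 6 − 0 − 5 = 1; all invariant factors of ∂_1 are 1 so no torsion. So H_0 ≅ Z.
rank ∂_1 = 5, rank ∂_2 = 10 ⇒ b_1 = 15 − 5 − 10 = 0; ∂_2 has invariant factor(s) [2] giving torsion. So H_1 ≅ Z/2.
rank ∂_2 = 10, rank ∂_3 = 0 ⇒ b_2 = 10 − 10 − 0 = 0. So H_2 ≅ 0.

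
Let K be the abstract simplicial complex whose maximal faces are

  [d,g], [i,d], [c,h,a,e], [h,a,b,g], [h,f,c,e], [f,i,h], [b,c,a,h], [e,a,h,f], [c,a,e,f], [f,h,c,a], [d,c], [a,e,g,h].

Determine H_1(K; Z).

Fix the vertex order a < b < c < d < e < f < g < h < i and write every simplex with vertices in increasing order. Then dim K = 3 and the simplices of K are:

  0-simplices (9): a, b, c, d, e, f, g, h, i
  1-simplices (22): ab, ac, ae, af, ag, ah, bc, bg, bh, cd, ce, cf, ch, dg, di, ef, eg, eh, fh, fi, gh, hi
  2-simplices (19): abc, abg, abh, ace, acf, ach, aef, aeg, aeh, afh, agh, bch, bgh, cef, ceh, cfh, efh, egh, fhi
  3-simplices (8): abch, abgh, acef, aceh, acfh, aefh, aegh, cefh

giving chain groups C_0 ≅ Z^9, C_1 ≅ Z^22, C_2 ≅ Z^19, C_3 ≅ Z^8.

∂_1: C_1 → C_0 is given by ∂[p,q] = [q] − [p].
The resulting 9×22 matrix has rank 8, and its Smith normal form has invariant factors (1,1,1,1,1,1,1,1).

Boundary ∂_2: C_2 → C_1 sends each 2-simplex [p,q,r] to [q,r] − [p,r] + [p,q]. For instance
  ∂ceh = eh − ch + ce,
  ∂egh = gh − eh + eg.
The resulting 22×19 matrix has rank 12, and its Smith normal form has invariant factors (1,1,1,1,1,1,1,1,1,1,1,1).

The boundary map ∂_3: C_3 → C_2 sends each 3-simplex σ to the alternating sum Σ_i (−1)^i (σ with its i-th vertex removed). For instance
  ∂aceh = ceh − aeh + ach − ace,
  ∂aegh = egh − agh + aeh − aeg.
This gives a 19×8 integer matrix of rank 7; reducing to Smith normal form yields diagonal entries (1,1,1,1,1,1,1).

Computing H_k = (kernel of ∂_k) / (image of ∂_{k+1}):

  H_1: rank ker ∂_1 − rank ∂_2 = (22 − 8) − 12 = 2, and the invariant factors of ∂_2 are all 1, so H_1 ≅ Z^2.

H_1 ≅ Z^2.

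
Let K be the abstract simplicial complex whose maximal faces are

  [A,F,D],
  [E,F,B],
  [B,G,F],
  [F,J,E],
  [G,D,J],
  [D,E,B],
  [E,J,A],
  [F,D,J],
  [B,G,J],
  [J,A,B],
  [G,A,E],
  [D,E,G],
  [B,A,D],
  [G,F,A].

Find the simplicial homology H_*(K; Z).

H_0 ≅ Z,  H_1 ≅ Z^2,  H_2 ≅ Z.

Take the total order A < B < D < E < F < G < J on the vertex set. Then K (dimension 2) consists of the simplices:

  0-simplices (7): A, B, D, E, F, G, J
  1-simplices (21): AB, AD, AE, AF, AG, AJ, BD, BE, BF, BG, BJ, DE, DF, DG, DJ, EF, EG, EJ, FG, FJ, GJ
  2-simplices (14): ABD, ABJ, ADF, AEG, AEJ, AFG, BDE, BEF, BFG, BGJ, DEG, DFJ, DGJ, EFJ

so the chain groups are C_0 ≅ Z^7, C_1 ≅ Z^21, C_2 ≅ Z^14.

The boundary map ∂_1: C_1 → C_0 sends each edge [p,q] (with p < q) to q − p.
This gives a 7×21 integer matrix of rank 6; reducing to Smith normal form yields diagonal entries (1,1,1,1,1,1).

The boundary map ∂_2: C_2 → C_1 acts by ∂[p,q,r] = [q,r] − [p,r] + [p,q]. For instance
  ∂DGJ = GJ − DJ + DG,
  ∂ABJ = BJ − AJ + AB.
This gives a 21×14 integer matrix of rank 13; reducing to Smith normal form yields diagonal entries (1,1,1,1,1,1,1,1,1,1,1,1,1).

Computing H_k = (kernel of ∂_k) / (image of ∂_{k+1}):

  H_0: rank C_0 − rank ∂_1 = 7 − 6 = 1, and the invariant factors of ∂_1 are all 1, so H_0 ≅ Z.
  H_1: rank ker ∂_1 − rank ∂_2 = (21 − 6) − 13 = 2, and the invariant factors of ∂_2 are all 1, so H_1 ≅ Z^2.
  H_2: rank ker ∂_2 − rank ∂_3 = (14 − 13) − 0 = 1, and there is no ∂_3, so H_2 ≅ Z.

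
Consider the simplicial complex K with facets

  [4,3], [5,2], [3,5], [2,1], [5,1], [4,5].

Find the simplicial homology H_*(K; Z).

K has 5 vertices, 6 edges.
rank ∂_0 = 0, rank ∂_1 = 4 ⇒ b_0 = 5 − 0 − 4 = 1; all invariant factors of ∂_1 are 1 so no torsion. So H_0 ≅ Z.
rank ∂_1 = 4, rank ∂_2 = 0 ⇒ b_1 = 6 − 4 − 0 = 2. So H_1 ≅ Z^2.

H_0 = Z,  H_1 = Z^2.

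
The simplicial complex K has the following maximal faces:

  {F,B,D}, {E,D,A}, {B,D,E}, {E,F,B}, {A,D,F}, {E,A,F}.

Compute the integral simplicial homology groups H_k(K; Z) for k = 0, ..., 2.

H_0 ≅ Z,  H_1 = 0,  H_2 ≅ Z.

Take the total order A < B < D < E < F on the vertex set. Then K (dimension 2) consists of the simplices:

  0-simplices (5): A, B, D, E, F
  1-simplices (9): AD, AE, AF, BD, BE, BF, DE, DF, EF
  2-simplices (6): ADE, ADF, AEF, BDE, BDF, BEF

giving chain groups C_0 ≅ Z^5, C_1 ≅ Z^9, C_2 ≅ Z^6.

Boundary ∂_1: C_1 → C_0 is given by ∂[p,q] = [q] − [p]. For instance
  ∂BF = F − B.
The resulting 5×9 matrix has rank 4, and its Smith normal form has invariant factors (1,1,1,1).

The boundary map ∂_2: C_2 → C_1 maps a triangle to the signed sum of its edges. For instance
  ∂BDE = DE − BE + BD,
  ∂BEF = EF − BF + BE.
This gives a 9×6 integer matrix of rank 5; reducing to Smith normal form yields diagonal entries (1,1,1,1,1).

Now H_k = ker ∂_k / im ∂_{k+1}, so:

  H_0: rank C_0 − rank ∂_1 = 5 − 4 = 1, and the invariant factors of ∂_1 are all 1, so H_0 ≅ Z.
  H_1: rank ker ∂_1 − rank ∂_2 = (9 − 4) − 5 = 0, and the invariant factors of ∂_2 are all 1, so H_1 ≅ 0.
  H_2: rank ker ∂_2 − rank ∂_3 = (6 − 5) − 0 = 1, and there is no ∂_3, so H_2 ≅ Z.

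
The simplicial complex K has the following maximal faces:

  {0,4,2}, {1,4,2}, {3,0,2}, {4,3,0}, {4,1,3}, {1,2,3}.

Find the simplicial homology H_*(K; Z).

Order the vertices as 0 < 1 < 2 < 3 < 4. Listing each simplex with vertices in this order, K has dimension 2 with simplices:

  0-simplices (5): [0], [1], [2], [3], [4]
  1-simplices (9): [0,2], [0,3], [0,4], [1,2], [1,3], [1,4], [2,3], [2,4], [3,4]
  2-simplices (6): [0,2,3], [0,2,4], [0,3,4], [1,2,3], [1,2,4], [1,3,4]

Hence C_0 ≅ Z^5, C_1 ≅ Z^9, C_2 ≅ Z^6.

∂_1: C_1 → C_0 is given by ∂[p,q] = [q] − [p]. For instance
  ∂[1,3] = [3] − [1].
The resulting 5×9 matrix has rank 4, and its Smith normal form has invariant factors (1,1,1,1).

∂_2: C_2 → C_1 acts by ∂[p,q,r] = [q,r] − [p,r] + [p,q]. For instance
  ∂[0,2,3] = [2,3] − [0,3] + [0,2],
  ∂[0,3,4] = [3,4] − [0,4] + [0,3].
The 9×6 boundary matrix has rank 5 and Smith normal form diag(1,1,1,1,1).

Now H_k = ker ∂_k / im ∂_{k+1}, so:

  H_0: rank C_0 − rank ∂_1 = 5 − 4 = 1, and the invariant factors of ∂_1 are all 1, so H_0 = Z.
  H_1: rank ker ∂_1 − rank ∂_2 = (9 − 4) − 5 = 0, and the invariant factors of ∂_2 are all 1, so H_1 = 0.
  H_2: rank ker ∂_2 − rank ∂_3 = (6 − 5) − 0 = 1, and there is no ∂_3, so H_2 = Z.

(K is a triangulation of the 2-sphere S^2.)

H_0 ≅ Z,  H_1 = 0,  H_2 ≅ Z.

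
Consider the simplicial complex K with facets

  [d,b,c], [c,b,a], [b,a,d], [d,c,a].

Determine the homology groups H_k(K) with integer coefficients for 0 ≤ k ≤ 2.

H_0 ≅ Z,  H_1 = 0,  H_2 ≅ Z.

Fix the vertex order a < b < c < d and write every simplex with vertices in increasing order. Then dim K = 2 and the simplices of K are:

  0-simplices (4): a, b, c, d
  1-simplices (6): ab, ac, ad, bc, bd, cd
  2-simplices (4): abc, abd, acd, bcd

Hence C_0 ≅ Z^4, C_1 ≅ Z^6, C_2 ≅ Z^4.

Boundary ∂_1: C_1 → C_0 sends each edge [p,q] (with p < q) to q − p.
This gives a 4×6 integer matrix of rank 3; reducing to Smith normal form yields diagonal entries (1,1,1).

The boundary map ∂_2: C_2 → C_1 sends each 2-simplex [p,q,r] to [q,r] − [p,r] + [p,q]. For instance
  ∂bcd = cd − bd + bc,
  ∂abc = bc − ac + ab.
The resulting 6×4 matrix has rank 3, and its Smith normal form has invariant factors (1,1,1).

Reading off H_k = ker ∂_k / im ∂_{k+1}:

  H_0: rank C_0 − rank ∂_1 = 4 − 3 = 1, and the invariant factors of ∂_1 are all 1, so H_0 ≅ Z.
  H_1: rank ker ∂_1 − rank ∂_2 = (6 − 3) − 3 = 0, and the invariant factors of ∂_2 are all 1, so H_1 ≅ 0.
  H_2: rank ker ∂_2 − rank ∂_3 = (4 − 3) − 0 = 1, and there is no ∂_3, so H_2 ≅ Z.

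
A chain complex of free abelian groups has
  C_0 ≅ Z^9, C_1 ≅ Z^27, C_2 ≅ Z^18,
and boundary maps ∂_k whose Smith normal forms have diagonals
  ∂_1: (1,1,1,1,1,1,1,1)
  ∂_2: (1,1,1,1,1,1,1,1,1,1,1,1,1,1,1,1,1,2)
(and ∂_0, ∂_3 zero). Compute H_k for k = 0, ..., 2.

H_0 ≅ Z,  H_1 ≅ Z ⊕ Z/2,  H_2 = 0.

H_0: b_0 = 9 − 0 − 8 = 1; torsion from ∂_1 factors > 1: none. So H_0 ≅ Z.
H_1: b_1 = 27 − 8 − 18 = 1; torsion from ∂_2 factors > 1: [2]. So H_1 ≅ Z ⊕ Z/2.
H_2: b_2 = 18 − 18 − 0 = 0; torsion from ∂_3 factors > 1: none. So H_2 ≅ 0.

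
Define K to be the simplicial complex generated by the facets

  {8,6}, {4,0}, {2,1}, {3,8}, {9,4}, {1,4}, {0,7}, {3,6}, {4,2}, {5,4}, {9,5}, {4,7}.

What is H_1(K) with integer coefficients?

Take the total order 0 < 1 < 2 < 3 < 4 < 5 < 6 < 7 < 8 < 9 on the vertex set. Then K (dimension 1) consists of the simplices:

  0-simplices (10): [0], [1], [2], [3], [4], [5], [6], [7], [8], [9]
  1-simplices (12): [0,4], [0,7], [1,2], [1,4], [2,4], [3,6], [3,8], [4,5], [4,7], [4,9], [5,9], [6,8]

Hence C_0 ≅ Z^10, C_1 ≅ Z^12.

∂_1: C_1 → C_0 sends each edge [p,q] (with p < q) to q − p. For instance
  ∂[0,7] = [7] − [0].
This gives a 10×12 integer matrix of rank 8; reducing to Smith normal form yields diagonal entries (1,1,1,1,1,1,1,1).

Reading off H_k = ker ∂_k / im ∂_{k+1}:

  H_1: rank ker ∂_1 − rank ∂_2 = (12 − 8) − 0 = 4, and there is no ∂_2, so H_1 = Z^4.

(K is a triangulation of the disjoint union of a wedge of 3 circles and the circle S^1.)

H_1 ≅ Z^4.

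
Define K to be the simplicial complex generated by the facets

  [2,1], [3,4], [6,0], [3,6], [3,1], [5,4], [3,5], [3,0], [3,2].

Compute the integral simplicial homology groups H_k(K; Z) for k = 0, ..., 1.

K has 7 vertices, 9 edges.
rank ∂_0 = 0, rank ∂_1 = 6 ⇒ b_0 = 7 − 0 − 6 = 1; all invariant factors of ∂_1 are 1 so no torsion. So H_0 = Z.
rank ∂_1 = 6, rank ∂_2 = 0 ⇒ b_1 = 9 − 6 − 0 = 3. So H_1 = Z^3.

H_0 = Z,  H_1 = Z^3.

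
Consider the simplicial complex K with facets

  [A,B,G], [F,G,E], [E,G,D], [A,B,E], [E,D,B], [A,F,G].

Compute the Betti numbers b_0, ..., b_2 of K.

b_0 = 1, b_1 = 1, b_2 = 0.

Order the vertices as A < B < D < E < F < G. Listing each simplex with vertices in this order, K has dimension 2 with simplices:

  0-simplices (6): A, B, D, E, F, G
  1-simplices (12): AB, AE, AF, AG, BD, BE, BG, DE, DG, EF, EG, FG
  2-simplices (6): ABE, ABG, AFG, BDE, DEG, EFG

giving chain groups C_0 ≅ Z^6, C_1 ≅ Z^12, C_2 ≅ Z^6.

The boundary map ∂_1: C_1 → C_0 is given by ∂[p,q] = [q] − [p].
As a 6×12 matrix over Z this has rank 5, with invariant factors (1,1,1,1,1).

Boundary ∂_2: C_2 → C_1 acts by ∂[p,q,r] = [q,r] − [p,r] + [p,q]. For instance
  ∂EFG = FG − EG + EF,
  ∂ABE = BE − AE + AB.
The 12×6 boundary matrix has rank 6 and Smith normal form diag(1,1,1,1,1,1).

Computing H_k = (kernel of ∂_k) / (image of ∂_{k+1}):

  H_0: rank C_0 − rank ∂_1 = 6 − 5 = 1, and the invariant factors of ∂_1 are all 1, so H_0 = Z.
  H_1: rank ker ∂_1 − rank ∂_2 = (12 − 5) − 6 = 1, and the invariant factors of ∂_2 are all 1, so H_1 = Z.
  H_2: rank ker ∂_2 − rank ∂_3 = (6 − 6) − 0 = 0, and there is no ∂_3, so H_2 = 0.

Hence the Betti numbers are b_0 = 1, b_1 = 1, b_2 = 0.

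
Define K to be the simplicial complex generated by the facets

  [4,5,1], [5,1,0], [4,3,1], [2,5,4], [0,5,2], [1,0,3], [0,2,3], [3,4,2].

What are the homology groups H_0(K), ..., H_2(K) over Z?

H_0 = Z,  H_1 = 0,  H_2 = Z.

We work with the vertex ordering 0 < 1 < 2 < 3 < 4 < 5. The simplices of K, each written with vertices in increasing order, are:

  0-simplices (6): [0], [1], [2], [3], [4], [5]
  1-simplices (12): [0,1], [0,2], [0,3], [0,5], [1,3], [1,4], [1,5], [2,3], [2,4], [2,5], [3,4], [4,5]
  2-simplices (8): [0,1,3], [0,1,5], [0,2,3], [0,2,5], [1,3,4], [1,4,5], [2,3,4], [2,4,5]

giving chain groups C_0 ≅ Z^6, C_1 ≅ Z^12, C_2 ≅ Z^8.

The boundary map ∂_1: C_1 → C_0 sends each edge [p,q] (with p < q) to q − p. For instance
  ∂[0,2] = [2] − [0].
As a 6×12 matrix over Z this has rank 5, with invariant factors (1,1,1,1,1).

Boundary ∂_2: C_2 → C_1 acts by ∂[p,q,r] = [q,r] − [p,r] + [p,q]. For instance
  ∂[0,1,3] = [1,3] − [0,3] + [0,1],
  ∂[0,2,3] = [2,3] − [0,3] + [0,2].
The resulting 12×8 matrix has rank 7, and its Smith normal form has invariant factors (1,1,1,1,1,1,1).

From H_k ≅ ker(∂_k) / im(∂_{k+1}) we obtain:

  H_0: rank C_0 − rank ∂_1 = 6 − 5 = 1, and the invariant factors of ∂_1 are all 1, so H_0 ≅ Z.
  H_1: rank ker ∂_1 − rank ∂_2 = (12 − 5) − 7 = 0, and the invariant factors of ∂_2 are all 1, so H_1 ≅ 0.
  H_2: rank ker ∂_2 − rank ∂_3 = (8 − 7) − 0 = 1, and there is no ∂_3, so H_2 ≅ Z.

As a check, the Euler characteristic is 6 − 12 + 8 = 2, which agrees with 1 − 0 + 1 = 2.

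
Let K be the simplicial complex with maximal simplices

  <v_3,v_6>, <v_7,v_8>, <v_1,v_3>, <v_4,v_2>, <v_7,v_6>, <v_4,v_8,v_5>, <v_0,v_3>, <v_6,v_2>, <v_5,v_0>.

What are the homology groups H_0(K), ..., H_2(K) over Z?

H_0 ≅ Z,  H_1 ≅ Z^2,  H_2 = 0.

We work with the vertex ordering v_0 < v_1 < v_2 < v_3 < v_4 < v_5 < v_6 < v_7 < v_8. The simplices of K, each written with vertices in increasing order, are:

  0-simplices (9): [v_0], [v_1], [v_2], [v_3], [v_4], [v_5], [v_6], [v_7], [v_8]
  1-simplices (11): [v_0,v_3], [v_0,v_5], [v_1,v_3], [v_2,v_4], [v_2,v_6], [v_3,v_6], [v_4,v_5], [v_4,v_8], [v_5,v_8], [v_6,v_7], [v_7,v_8]
  2-simplices (1): [v_4,v_5,v_8]

giving chain groups C_0 ≅ Z^9, C_1 ≅ Z^11, C_2 ≅ Z^1.

Boundary ∂_1: C_1 → C_0 maps an edge to its endpoints' difference, ∂[p,q] = q − p. For instance
  ∂[v_0,v_3] = [v_3] − [v_0].
As a 9×11 matrix over Z this has rank 8, with invariant factors (1,1,1,1,1,1,1,1).

Boundary ∂_2: C_2 → C_1 acts by ∂[p,q,r] = [q,r] − [p,r] + [p,q]. For instance
  ∂[v_4,v_5,v_8] = [v_5,v_8] − [v_4,v_8] + [v_4,v_5].
As a 11×1 matrix over Z this has rank 1, with invariant factors (1).

Reading off H_k = ker ∂_k / im ∂_{k+1}:

  H_0: rank C_0 − rank ∂_1 = 9 − 8 = 1, and the invariant factors of ∂_1 are all 1, so H_0 = Z.
  H_1: rank ker ∂_1 − rank ∂_2 = (11 − 8) − 1 = 2, and the invariant factors of ∂_2 are all 1, so H_1 = Z^2.
  H_2: rank ker ∂_2 − rank ∂_3 = (1 − 1) − 0 = 0, and there is no ∂_3, so H_2 = 0.

As a check, the Euler characteristic is 9 − 11 + 1 = -1, which agrees with 1 − 2 + 0 = -1.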